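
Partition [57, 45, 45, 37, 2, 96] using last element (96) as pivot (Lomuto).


Pivot: 96
  57 <= 96: advance i (no swap)
  45 <= 96: advance i (no swap)
  45 <= 96: advance i (no swap)
  37 <= 96: advance i (no swap)
  2 <= 96: advance i (no swap)
Place pivot at 5: [57, 45, 45, 37, 2, 96]

Partitioned: [57, 45, 45, 37, 2, 96]


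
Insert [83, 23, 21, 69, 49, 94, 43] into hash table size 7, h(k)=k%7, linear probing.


Insert 83: h=6 -> slot 6
Insert 23: h=2 -> slot 2
Insert 21: h=0 -> slot 0
Insert 69: h=6, 2 probes -> slot 1
Insert 49: h=0, 3 probes -> slot 3
Insert 94: h=3, 1 probes -> slot 4
Insert 43: h=1, 4 probes -> slot 5

Table: [21, 69, 23, 49, 94, 43, 83]


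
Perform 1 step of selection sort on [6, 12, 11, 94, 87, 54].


Initial: [6, 12, 11, 94, 87, 54]
Step 1: min=6 at 0
  Swap: [6, 12, 11, 94, 87, 54]

After 1 step: [6, 12, 11, 94, 87, 54]


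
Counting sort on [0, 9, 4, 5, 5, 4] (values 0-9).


Input: [0, 9, 4, 5, 5, 4]
Counts: [1, 0, 0, 0, 2, 2, 0, 0, 0, 1]

Sorted: [0, 4, 4, 5, 5, 9]


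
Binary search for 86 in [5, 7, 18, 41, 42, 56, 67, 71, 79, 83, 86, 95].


Step 1: lo=0, hi=11, mid=5, val=56
Step 2: lo=6, hi=11, mid=8, val=79
Step 3: lo=9, hi=11, mid=10, val=86

Found at index 10


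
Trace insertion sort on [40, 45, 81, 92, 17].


Initial: [40, 45, 81, 92, 17]
Insert 45: [40, 45, 81, 92, 17]
Insert 81: [40, 45, 81, 92, 17]
Insert 92: [40, 45, 81, 92, 17]
Insert 17: [17, 40, 45, 81, 92]

Sorted: [17, 40, 45, 81, 92]


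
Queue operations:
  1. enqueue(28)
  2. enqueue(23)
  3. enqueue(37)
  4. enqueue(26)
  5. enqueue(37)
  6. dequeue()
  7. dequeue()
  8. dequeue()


enqueue(28) -> [28]
enqueue(23) -> [28, 23]
enqueue(37) -> [28, 23, 37]
enqueue(26) -> [28, 23, 37, 26]
enqueue(37) -> [28, 23, 37, 26, 37]
dequeue()->28, [23, 37, 26, 37]
dequeue()->23, [37, 26, 37]
dequeue()->37, [26, 37]

Final queue: [26, 37]


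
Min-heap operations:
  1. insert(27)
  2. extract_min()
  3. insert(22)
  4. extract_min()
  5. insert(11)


insert(27) -> [27]
extract_min()->27, []
insert(22) -> [22]
extract_min()->22, []
insert(11) -> [11]

Final heap: [11]


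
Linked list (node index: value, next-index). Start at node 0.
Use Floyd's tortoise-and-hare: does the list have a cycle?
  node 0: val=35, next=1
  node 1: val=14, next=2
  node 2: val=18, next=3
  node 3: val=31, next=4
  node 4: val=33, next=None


Floyd's tortoise (slow, +1) and hare (fast, +2):
  init: slow=0, fast=0
  step 1: slow=1, fast=2
  step 2: slow=2, fast=4
  step 3: fast -> None, no cycle

Cycle: no


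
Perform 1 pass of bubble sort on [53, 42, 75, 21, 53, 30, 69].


Initial: [53, 42, 75, 21, 53, 30, 69]
Pass 1: [42, 53, 21, 53, 30, 69, 75] (5 swaps)

After 1 pass: [42, 53, 21, 53, 30, 69, 75]


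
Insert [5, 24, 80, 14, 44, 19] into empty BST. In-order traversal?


Insert 5: root
Insert 24: R from 5
Insert 80: R from 5 -> R from 24
Insert 14: R from 5 -> L from 24
Insert 44: R from 5 -> R from 24 -> L from 80
Insert 19: R from 5 -> L from 24 -> R from 14

In-order: [5, 14, 19, 24, 44, 80]


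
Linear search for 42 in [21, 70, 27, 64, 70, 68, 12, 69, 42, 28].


i=0: 21!=42
i=1: 70!=42
i=2: 27!=42
i=3: 64!=42
i=4: 70!=42
i=5: 68!=42
i=6: 12!=42
i=7: 69!=42
i=8: 42==42 found!

Found at 8, 9 comps


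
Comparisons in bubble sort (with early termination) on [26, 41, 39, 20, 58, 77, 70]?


Algorithm: bubble sort (with early termination)
Input: [26, 41, 39, 20, 58, 77, 70]
Sorted: [20, 26, 39, 41, 58, 70, 77]

18


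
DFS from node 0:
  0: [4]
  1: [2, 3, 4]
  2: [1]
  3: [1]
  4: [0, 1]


Visit 0, push [4]
Visit 4, push [1]
Visit 1, push [3, 2]
Visit 2, push []
Visit 3, push []

DFS order: [0, 4, 1, 2, 3]


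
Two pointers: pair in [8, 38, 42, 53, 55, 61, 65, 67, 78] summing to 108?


lo=0(8)+hi=8(78)=86
lo=1(38)+hi=8(78)=116
lo=1(38)+hi=7(67)=105
lo=2(42)+hi=7(67)=109
lo=2(42)+hi=6(65)=107
lo=3(53)+hi=6(65)=118
lo=3(53)+hi=5(61)=114
lo=3(53)+hi=4(55)=108

Yes: 53+55=108


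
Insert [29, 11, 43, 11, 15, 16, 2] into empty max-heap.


Insert 29: [29]
Insert 11: [29, 11]
Insert 43: [43, 11, 29]
Insert 11: [43, 11, 29, 11]
Insert 15: [43, 15, 29, 11, 11]
Insert 16: [43, 15, 29, 11, 11, 16]
Insert 2: [43, 15, 29, 11, 11, 16, 2]

Final heap: [43, 15, 29, 11, 11, 16, 2]


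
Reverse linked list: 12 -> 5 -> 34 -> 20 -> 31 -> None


Step 1: curr=12, set curr.next=prev(None) | reversed so far: 12
Step 2: curr=5, set curr.next=prev(12) | reversed so far: 5 -> 12
Step 3: curr=34, set curr.next=prev(5) | reversed so far: 34 -> 5 -> 12
Step 4: curr=20, set curr.next=prev(34) | reversed so far: 20 -> 34 -> 5 -> 12
Step 5: curr=31, set curr.next=prev(20) | reversed so far: 31 -> 20 -> 34 -> 5 -> 12

31 -> 20 -> 34 -> 5 -> 12 -> None


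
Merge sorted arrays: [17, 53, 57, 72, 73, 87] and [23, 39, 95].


Take 17 from A
Take 23 from B
Take 39 from B
Take 53 from A
Take 57 from A
Take 72 from A
Take 73 from A
Take 87 from A

Merged: [17, 23, 39, 53, 57, 72, 73, 87, 95]


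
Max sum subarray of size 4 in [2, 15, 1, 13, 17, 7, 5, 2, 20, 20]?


[0:4]: 31
[1:5]: 46
[2:6]: 38
[3:7]: 42
[4:8]: 31
[5:9]: 34
[6:10]: 47

Max: 47 at [6:10]


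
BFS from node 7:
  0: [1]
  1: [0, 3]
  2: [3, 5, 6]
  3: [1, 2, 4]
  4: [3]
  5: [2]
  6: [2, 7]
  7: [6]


Visit 7, enqueue [6]
Visit 6, enqueue [2]
Visit 2, enqueue [3, 5]
Visit 3, enqueue [1, 4]
Visit 5, enqueue []
Visit 1, enqueue [0]
Visit 4, enqueue []
Visit 0, enqueue []

BFS order: [7, 6, 2, 3, 5, 1, 4, 0]


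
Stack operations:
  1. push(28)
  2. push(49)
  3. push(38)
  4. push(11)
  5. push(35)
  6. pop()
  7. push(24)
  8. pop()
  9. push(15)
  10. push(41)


push(28) -> [28]
push(49) -> [28, 49]
push(38) -> [28, 49, 38]
push(11) -> [28, 49, 38, 11]
push(35) -> [28, 49, 38, 11, 35]
pop()->35, [28, 49, 38, 11]
push(24) -> [28, 49, 38, 11, 24]
pop()->24, [28, 49, 38, 11]
push(15) -> [28, 49, 38, 11, 15]
push(41) -> [28, 49, 38, 11, 15, 41]

Final stack: [28, 49, 38, 11, 15, 41]


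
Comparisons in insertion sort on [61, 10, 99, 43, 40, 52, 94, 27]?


Algorithm: insertion sort
Input: [61, 10, 99, 43, 40, 52, 94, 27]
Sorted: [10, 27, 40, 43, 52, 61, 94, 99]

21


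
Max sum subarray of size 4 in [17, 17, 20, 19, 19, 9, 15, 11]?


[0:4]: 73
[1:5]: 75
[2:6]: 67
[3:7]: 62
[4:8]: 54

Max: 75 at [1:5]


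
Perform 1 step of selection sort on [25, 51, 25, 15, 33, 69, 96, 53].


Initial: [25, 51, 25, 15, 33, 69, 96, 53]
Step 1: min=15 at 3
  Swap: [15, 51, 25, 25, 33, 69, 96, 53]

After 1 step: [15, 51, 25, 25, 33, 69, 96, 53]


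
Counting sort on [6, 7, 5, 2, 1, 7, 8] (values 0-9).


Input: [6, 7, 5, 2, 1, 7, 8]
Counts: [0, 1, 1, 0, 0, 1, 1, 2, 1, 0]

Sorted: [1, 2, 5, 6, 7, 7, 8]


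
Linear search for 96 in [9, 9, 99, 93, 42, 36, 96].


i=0: 9!=96
i=1: 9!=96
i=2: 99!=96
i=3: 93!=96
i=4: 42!=96
i=5: 36!=96
i=6: 96==96 found!

Found at 6, 7 comps


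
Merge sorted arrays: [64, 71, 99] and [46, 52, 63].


Take 46 from B
Take 52 from B
Take 63 from B

Merged: [46, 52, 63, 64, 71, 99]


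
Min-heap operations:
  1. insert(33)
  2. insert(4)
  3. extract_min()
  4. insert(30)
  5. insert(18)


insert(33) -> [33]
insert(4) -> [4, 33]
extract_min()->4, [33]
insert(30) -> [30, 33]
insert(18) -> [18, 33, 30]

Final heap: [18, 33, 30]


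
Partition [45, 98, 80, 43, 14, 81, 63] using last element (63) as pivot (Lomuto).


Pivot: 63
  45 <= 63: advance i (no swap)
  43 <= 63: swap -> [45, 43, 80, 98, 14, 81, 63]
  14 <= 63: swap -> [45, 43, 14, 98, 80, 81, 63]
Place pivot at 3: [45, 43, 14, 63, 80, 81, 98]

Partitioned: [45, 43, 14, 63, 80, 81, 98]


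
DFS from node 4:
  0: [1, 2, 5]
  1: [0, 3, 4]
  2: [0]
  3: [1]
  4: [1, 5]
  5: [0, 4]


Visit 4, push [5, 1]
Visit 1, push [3, 0]
Visit 0, push [5, 2]
Visit 2, push []
Visit 5, push []
Visit 3, push []

DFS order: [4, 1, 0, 2, 5, 3]


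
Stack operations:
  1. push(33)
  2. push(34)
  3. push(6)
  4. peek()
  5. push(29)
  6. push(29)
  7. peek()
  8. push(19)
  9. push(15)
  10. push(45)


push(33) -> [33]
push(34) -> [33, 34]
push(6) -> [33, 34, 6]
peek()->6
push(29) -> [33, 34, 6, 29]
push(29) -> [33, 34, 6, 29, 29]
peek()->29
push(19) -> [33, 34, 6, 29, 29, 19]
push(15) -> [33, 34, 6, 29, 29, 19, 15]
push(45) -> [33, 34, 6, 29, 29, 19, 15, 45]

Final stack: [33, 34, 6, 29, 29, 19, 15, 45]


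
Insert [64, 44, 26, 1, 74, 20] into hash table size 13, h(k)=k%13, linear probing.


Insert 64: h=12 -> slot 12
Insert 44: h=5 -> slot 5
Insert 26: h=0 -> slot 0
Insert 1: h=1 -> slot 1
Insert 74: h=9 -> slot 9
Insert 20: h=7 -> slot 7

Table: [26, 1, None, None, None, 44, None, 20, None, 74, None, None, 64]


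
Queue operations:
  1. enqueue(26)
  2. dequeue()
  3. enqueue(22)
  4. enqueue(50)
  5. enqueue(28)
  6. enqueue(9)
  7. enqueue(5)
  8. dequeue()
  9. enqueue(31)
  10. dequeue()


enqueue(26) -> [26]
dequeue()->26, []
enqueue(22) -> [22]
enqueue(50) -> [22, 50]
enqueue(28) -> [22, 50, 28]
enqueue(9) -> [22, 50, 28, 9]
enqueue(5) -> [22, 50, 28, 9, 5]
dequeue()->22, [50, 28, 9, 5]
enqueue(31) -> [50, 28, 9, 5, 31]
dequeue()->50, [28, 9, 5, 31]

Final queue: [28, 9, 5, 31]


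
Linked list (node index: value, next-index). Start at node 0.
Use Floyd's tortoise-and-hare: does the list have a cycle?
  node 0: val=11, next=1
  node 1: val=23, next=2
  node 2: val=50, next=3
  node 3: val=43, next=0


Floyd's tortoise (slow, +1) and hare (fast, +2):
  init: slow=0, fast=0
  step 1: slow=1, fast=2
  step 2: slow=2, fast=0
  step 3: slow=3, fast=2
  step 4: slow=0, fast=0
  slow == fast at node 0: cycle detected

Cycle: yes


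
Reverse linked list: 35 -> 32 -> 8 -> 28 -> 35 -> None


Step 1: curr=35, set curr.next=prev(None) | reversed so far: 35
Step 2: curr=32, set curr.next=prev(35) | reversed so far: 32 -> 35
Step 3: curr=8, set curr.next=prev(32) | reversed so far: 8 -> 32 -> 35
Step 4: curr=28, set curr.next=prev(8) | reversed so far: 28 -> 8 -> 32 -> 35
Step 5: curr=35, set curr.next=prev(28) | reversed so far: 35 -> 28 -> 8 -> 32 -> 35

35 -> 28 -> 8 -> 32 -> 35 -> None


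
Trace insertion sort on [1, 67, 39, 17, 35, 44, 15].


Initial: [1, 67, 39, 17, 35, 44, 15]
Insert 67: [1, 67, 39, 17, 35, 44, 15]
Insert 39: [1, 39, 67, 17, 35, 44, 15]
Insert 17: [1, 17, 39, 67, 35, 44, 15]
Insert 35: [1, 17, 35, 39, 67, 44, 15]
Insert 44: [1, 17, 35, 39, 44, 67, 15]
Insert 15: [1, 15, 17, 35, 39, 44, 67]

Sorted: [1, 15, 17, 35, 39, 44, 67]


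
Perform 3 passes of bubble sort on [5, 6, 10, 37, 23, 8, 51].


Initial: [5, 6, 10, 37, 23, 8, 51]
Pass 1: [5, 6, 10, 23, 8, 37, 51] (2 swaps)
Pass 2: [5, 6, 10, 8, 23, 37, 51] (1 swaps)
Pass 3: [5, 6, 8, 10, 23, 37, 51] (1 swaps)

After 3 passes: [5, 6, 8, 10, 23, 37, 51]


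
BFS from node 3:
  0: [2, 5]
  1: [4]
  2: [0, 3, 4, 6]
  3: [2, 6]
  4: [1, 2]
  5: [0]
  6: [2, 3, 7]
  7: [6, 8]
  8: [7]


Visit 3, enqueue [2, 6]
Visit 2, enqueue [0, 4]
Visit 6, enqueue [7]
Visit 0, enqueue [5]
Visit 4, enqueue [1]
Visit 7, enqueue [8]
Visit 5, enqueue []
Visit 1, enqueue []
Visit 8, enqueue []

BFS order: [3, 2, 6, 0, 4, 7, 5, 1, 8]


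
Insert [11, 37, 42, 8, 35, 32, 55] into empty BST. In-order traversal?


Insert 11: root
Insert 37: R from 11
Insert 42: R from 11 -> R from 37
Insert 8: L from 11
Insert 35: R from 11 -> L from 37
Insert 32: R from 11 -> L from 37 -> L from 35
Insert 55: R from 11 -> R from 37 -> R from 42

In-order: [8, 11, 32, 35, 37, 42, 55]


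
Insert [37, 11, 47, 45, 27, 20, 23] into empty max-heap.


Insert 37: [37]
Insert 11: [37, 11]
Insert 47: [47, 11, 37]
Insert 45: [47, 45, 37, 11]
Insert 27: [47, 45, 37, 11, 27]
Insert 20: [47, 45, 37, 11, 27, 20]
Insert 23: [47, 45, 37, 11, 27, 20, 23]

Final heap: [47, 45, 37, 11, 27, 20, 23]


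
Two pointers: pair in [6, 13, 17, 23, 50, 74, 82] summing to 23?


lo=0(6)+hi=6(82)=88
lo=0(6)+hi=5(74)=80
lo=0(6)+hi=4(50)=56
lo=0(6)+hi=3(23)=29
lo=0(6)+hi=2(17)=23

Yes: 6+17=23


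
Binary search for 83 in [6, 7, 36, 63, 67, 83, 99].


Step 1: lo=0, hi=6, mid=3, val=63
Step 2: lo=4, hi=6, mid=5, val=83

Found at index 5


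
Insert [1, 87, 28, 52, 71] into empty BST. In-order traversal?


Insert 1: root
Insert 87: R from 1
Insert 28: R from 1 -> L from 87
Insert 52: R from 1 -> L from 87 -> R from 28
Insert 71: R from 1 -> L from 87 -> R from 28 -> R from 52

In-order: [1, 28, 52, 71, 87]


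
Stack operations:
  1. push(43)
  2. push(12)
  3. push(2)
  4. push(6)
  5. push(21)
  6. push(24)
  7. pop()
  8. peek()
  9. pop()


push(43) -> [43]
push(12) -> [43, 12]
push(2) -> [43, 12, 2]
push(6) -> [43, 12, 2, 6]
push(21) -> [43, 12, 2, 6, 21]
push(24) -> [43, 12, 2, 6, 21, 24]
pop()->24, [43, 12, 2, 6, 21]
peek()->21
pop()->21, [43, 12, 2, 6]

Final stack: [43, 12, 2, 6]


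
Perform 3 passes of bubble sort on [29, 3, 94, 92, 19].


Initial: [29, 3, 94, 92, 19]
Pass 1: [3, 29, 92, 19, 94] (3 swaps)
Pass 2: [3, 29, 19, 92, 94] (1 swaps)
Pass 3: [3, 19, 29, 92, 94] (1 swaps)

After 3 passes: [3, 19, 29, 92, 94]


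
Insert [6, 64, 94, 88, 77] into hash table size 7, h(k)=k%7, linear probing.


Insert 6: h=6 -> slot 6
Insert 64: h=1 -> slot 1
Insert 94: h=3 -> slot 3
Insert 88: h=4 -> slot 4
Insert 77: h=0 -> slot 0

Table: [77, 64, None, 94, 88, None, 6]


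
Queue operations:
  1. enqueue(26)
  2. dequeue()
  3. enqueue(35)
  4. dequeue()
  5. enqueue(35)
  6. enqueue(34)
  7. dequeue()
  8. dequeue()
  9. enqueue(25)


enqueue(26) -> [26]
dequeue()->26, []
enqueue(35) -> [35]
dequeue()->35, []
enqueue(35) -> [35]
enqueue(34) -> [35, 34]
dequeue()->35, [34]
dequeue()->34, []
enqueue(25) -> [25]

Final queue: [25]


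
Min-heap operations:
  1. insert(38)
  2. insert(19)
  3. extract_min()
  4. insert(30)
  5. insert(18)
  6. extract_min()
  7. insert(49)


insert(38) -> [38]
insert(19) -> [19, 38]
extract_min()->19, [38]
insert(30) -> [30, 38]
insert(18) -> [18, 38, 30]
extract_min()->18, [30, 38]
insert(49) -> [30, 38, 49]

Final heap: [30, 38, 49]


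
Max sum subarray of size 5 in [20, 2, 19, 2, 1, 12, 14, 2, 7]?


[0:5]: 44
[1:6]: 36
[2:7]: 48
[3:8]: 31
[4:9]: 36

Max: 48 at [2:7]


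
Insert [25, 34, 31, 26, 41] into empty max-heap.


Insert 25: [25]
Insert 34: [34, 25]
Insert 31: [34, 25, 31]
Insert 26: [34, 26, 31, 25]
Insert 41: [41, 34, 31, 25, 26]

Final heap: [41, 34, 31, 25, 26]


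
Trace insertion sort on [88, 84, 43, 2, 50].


Initial: [88, 84, 43, 2, 50]
Insert 84: [84, 88, 43, 2, 50]
Insert 43: [43, 84, 88, 2, 50]
Insert 2: [2, 43, 84, 88, 50]
Insert 50: [2, 43, 50, 84, 88]

Sorted: [2, 43, 50, 84, 88]


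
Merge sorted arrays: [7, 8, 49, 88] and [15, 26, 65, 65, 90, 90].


Take 7 from A
Take 8 from A
Take 15 from B
Take 26 from B
Take 49 from A
Take 65 from B
Take 65 from B
Take 88 from A

Merged: [7, 8, 15, 26, 49, 65, 65, 88, 90, 90]


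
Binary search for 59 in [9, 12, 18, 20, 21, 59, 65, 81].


Step 1: lo=0, hi=7, mid=3, val=20
Step 2: lo=4, hi=7, mid=5, val=59

Found at index 5


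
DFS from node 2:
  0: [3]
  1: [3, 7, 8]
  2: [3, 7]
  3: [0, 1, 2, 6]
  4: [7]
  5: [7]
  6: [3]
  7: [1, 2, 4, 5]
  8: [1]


Visit 2, push [7, 3]
Visit 3, push [6, 1, 0]
Visit 0, push []
Visit 1, push [8, 7]
Visit 7, push [5, 4]
Visit 4, push []
Visit 5, push []
Visit 8, push []
Visit 6, push []

DFS order: [2, 3, 0, 1, 7, 4, 5, 8, 6]


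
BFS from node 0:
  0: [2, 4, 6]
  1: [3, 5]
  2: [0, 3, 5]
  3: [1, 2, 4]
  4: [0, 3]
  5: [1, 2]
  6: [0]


Visit 0, enqueue [2, 4, 6]
Visit 2, enqueue [3, 5]
Visit 4, enqueue []
Visit 6, enqueue []
Visit 3, enqueue [1]
Visit 5, enqueue []
Visit 1, enqueue []

BFS order: [0, 2, 4, 6, 3, 5, 1]


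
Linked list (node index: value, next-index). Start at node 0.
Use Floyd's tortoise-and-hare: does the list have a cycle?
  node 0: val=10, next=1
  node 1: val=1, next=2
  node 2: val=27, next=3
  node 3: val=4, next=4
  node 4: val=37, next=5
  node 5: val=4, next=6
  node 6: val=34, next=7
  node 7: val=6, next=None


Floyd's tortoise (slow, +1) and hare (fast, +2):
  init: slow=0, fast=0
  step 1: slow=1, fast=2
  step 2: slow=2, fast=4
  step 3: slow=3, fast=6
  step 4: fast 6->7->None, no cycle

Cycle: no


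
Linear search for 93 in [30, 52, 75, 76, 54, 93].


i=0: 30!=93
i=1: 52!=93
i=2: 75!=93
i=3: 76!=93
i=4: 54!=93
i=5: 93==93 found!

Found at 5, 6 comps


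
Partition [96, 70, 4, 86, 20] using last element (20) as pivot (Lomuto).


Pivot: 20
  4 <= 20: swap -> [4, 70, 96, 86, 20]
Place pivot at 1: [4, 20, 96, 86, 70]

Partitioned: [4, 20, 96, 86, 70]


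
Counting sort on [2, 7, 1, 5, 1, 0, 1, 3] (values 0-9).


Input: [2, 7, 1, 5, 1, 0, 1, 3]
Counts: [1, 3, 1, 1, 0, 1, 0, 1, 0, 0]

Sorted: [0, 1, 1, 1, 2, 3, 5, 7]


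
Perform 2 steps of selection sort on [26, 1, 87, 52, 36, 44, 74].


Initial: [26, 1, 87, 52, 36, 44, 74]
Step 1: min=1 at 1
  Swap: [1, 26, 87, 52, 36, 44, 74]
Step 2: min=26 at 1
  Swap: [1, 26, 87, 52, 36, 44, 74]

After 2 steps: [1, 26, 87, 52, 36, 44, 74]


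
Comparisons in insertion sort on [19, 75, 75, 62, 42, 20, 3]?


Algorithm: insertion sort
Input: [19, 75, 75, 62, 42, 20, 3]
Sorted: [3, 19, 20, 42, 62, 75, 75]

20


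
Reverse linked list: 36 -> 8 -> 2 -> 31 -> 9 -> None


Step 1: curr=36, set curr.next=prev(None) | reversed so far: 36
Step 2: curr=8, set curr.next=prev(36) | reversed so far: 8 -> 36
Step 3: curr=2, set curr.next=prev(8) | reversed so far: 2 -> 8 -> 36
Step 4: curr=31, set curr.next=prev(2) | reversed so far: 31 -> 2 -> 8 -> 36
Step 5: curr=9, set curr.next=prev(31) | reversed so far: 9 -> 31 -> 2 -> 8 -> 36

9 -> 31 -> 2 -> 8 -> 36 -> None


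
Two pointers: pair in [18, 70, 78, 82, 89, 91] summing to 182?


lo=0(18)+hi=5(91)=109
lo=1(70)+hi=5(91)=161
lo=2(78)+hi=5(91)=169
lo=3(82)+hi=5(91)=173
lo=4(89)+hi=5(91)=180

No pair found


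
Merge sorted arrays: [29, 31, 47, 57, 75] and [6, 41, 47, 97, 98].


Take 6 from B
Take 29 from A
Take 31 from A
Take 41 from B
Take 47 from A
Take 47 from B
Take 57 from A
Take 75 from A

Merged: [6, 29, 31, 41, 47, 47, 57, 75, 97, 98]


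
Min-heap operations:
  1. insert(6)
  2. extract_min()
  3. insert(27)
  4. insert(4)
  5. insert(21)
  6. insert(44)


insert(6) -> [6]
extract_min()->6, []
insert(27) -> [27]
insert(4) -> [4, 27]
insert(21) -> [4, 27, 21]
insert(44) -> [4, 27, 21, 44]

Final heap: [4, 27, 21, 44]


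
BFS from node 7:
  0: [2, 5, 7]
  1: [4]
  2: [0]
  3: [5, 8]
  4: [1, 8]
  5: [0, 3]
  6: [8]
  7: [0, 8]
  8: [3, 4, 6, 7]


Visit 7, enqueue [0, 8]
Visit 0, enqueue [2, 5]
Visit 8, enqueue [3, 4, 6]
Visit 2, enqueue []
Visit 5, enqueue []
Visit 3, enqueue []
Visit 4, enqueue [1]
Visit 6, enqueue []
Visit 1, enqueue []

BFS order: [7, 0, 8, 2, 5, 3, 4, 6, 1]


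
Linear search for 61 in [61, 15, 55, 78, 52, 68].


i=0: 61==61 found!

Found at 0, 1 comps


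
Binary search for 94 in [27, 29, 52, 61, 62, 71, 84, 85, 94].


Step 1: lo=0, hi=8, mid=4, val=62
Step 2: lo=5, hi=8, mid=6, val=84
Step 3: lo=7, hi=8, mid=7, val=85
Step 4: lo=8, hi=8, mid=8, val=94

Found at index 8


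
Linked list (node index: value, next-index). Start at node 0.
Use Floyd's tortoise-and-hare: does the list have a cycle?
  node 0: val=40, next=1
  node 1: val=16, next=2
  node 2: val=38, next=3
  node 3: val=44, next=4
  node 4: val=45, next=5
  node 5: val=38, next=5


Floyd's tortoise (slow, +1) and hare (fast, +2):
  init: slow=0, fast=0
  step 1: slow=1, fast=2
  step 2: slow=2, fast=4
  step 3: slow=3, fast=5
  step 4: slow=4, fast=5
  step 5: slow=5, fast=5
  slow == fast at node 5: cycle detected

Cycle: yes


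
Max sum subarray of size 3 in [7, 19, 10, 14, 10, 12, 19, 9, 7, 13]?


[0:3]: 36
[1:4]: 43
[2:5]: 34
[3:6]: 36
[4:7]: 41
[5:8]: 40
[6:9]: 35
[7:10]: 29

Max: 43 at [1:4]


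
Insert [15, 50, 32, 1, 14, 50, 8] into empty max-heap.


Insert 15: [15]
Insert 50: [50, 15]
Insert 32: [50, 15, 32]
Insert 1: [50, 15, 32, 1]
Insert 14: [50, 15, 32, 1, 14]
Insert 50: [50, 15, 50, 1, 14, 32]
Insert 8: [50, 15, 50, 1, 14, 32, 8]

Final heap: [50, 15, 50, 1, 14, 32, 8]


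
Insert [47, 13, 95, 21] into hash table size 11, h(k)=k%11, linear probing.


Insert 47: h=3 -> slot 3
Insert 13: h=2 -> slot 2
Insert 95: h=7 -> slot 7
Insert 21: h=10 -> slot 10

Table: [None, None, 13, 47, None, None, None, 95, None, None, 21]


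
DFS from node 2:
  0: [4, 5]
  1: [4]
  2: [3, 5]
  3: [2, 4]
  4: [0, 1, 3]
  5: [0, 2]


Visit 2, push [5, 3]
Visit 3, push [4]
Visit 4, push [1, 0]
Visit 0, push [5]
Visit 5, push []
Visit 1, push []

DFS order: [2, 3, 4, 0, 5, 1]


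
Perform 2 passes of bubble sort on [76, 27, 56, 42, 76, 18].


Initial: [76, 27, 56, 42, 76, 18]
Pass 1: [27, 56, 42, 76, 18, 76] (4 swaps)
Pass 2: [27, 42, 56, 18, 76, 76] (2 swaps)

After 2 passes: [27, 42, 56, 18, 76, 76]


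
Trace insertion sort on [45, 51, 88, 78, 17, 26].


Initial: [45, 51, 88, 78, 17, 26]
Insert 51: [45, 51, 88, 78, 17, 26]
Insert 88: [45, 51, 88, 78, 17, 26]
Insert 78: [45, 51, 78, 88, 17, 26]
Insert 17: [17, 45, 51, 78, 88, 26]
Insert 26: [17, 26, 45, 51, 78, 88]

Sorted: [17, 26, 45, 51, 78, 88]


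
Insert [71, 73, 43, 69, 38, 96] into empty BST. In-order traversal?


Insert 71: root
Insert 73: R from 71
Insert 43: L from 71
Insert 69: L from 71 -> R from 43
Insert 38: L from 71 -> L from 43
Insert 96: R from 71 -> R from 73

In-order: [38, 43, 69, 71, 73, 96]


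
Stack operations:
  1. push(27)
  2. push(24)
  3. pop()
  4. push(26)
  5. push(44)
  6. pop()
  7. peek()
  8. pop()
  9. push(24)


push(27) -> [27]
push(24) -> [27, 24]
pop()->24, [27]
push(26) -> [27, 26]
push(44) -> [27, 26, 44]
pop()->44, [27, 26]
peek()->26
pop()->26, [27]
push(24) -> [27, 24]

Final stack: [27, 24]


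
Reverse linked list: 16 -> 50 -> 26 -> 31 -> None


Step 1: curr=16, set curr.next=prev(None) | reversed so far: 16
Step 2: curr=50, set curr.next=prev(16) | reversed so far: 50 -> 16
Step 3: curr=26, set curr.next=prev(50) | reversed so far: 26 -> 50 -> 16
Step 4: curr=31, set curr.next=prev(26) | reversed so far: 31 -> 26 -> 50 -> 16

31 -> 26 -> 50 -> 16 -> None


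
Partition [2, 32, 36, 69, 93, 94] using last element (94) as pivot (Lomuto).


Pivot: 94
  2 <= 94: advance i (no swap)
  32 <= 94: advance i (no swap)
  36 <= 94: advance i (no swap)
  69 <= 94: advance i (no swap)
  93 <= 94: advance i (no swap)
Place pivot at 5: [2, 32, 36, 69, 93, 94]

Partitioned: [2, 32, 36, 69, 93, 94]


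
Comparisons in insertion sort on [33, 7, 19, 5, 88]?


Algorithm: insertion sort
Input: [33, 7, 19, 5, 88]
Sorted: [5, 7, 19, 33, 88]

7


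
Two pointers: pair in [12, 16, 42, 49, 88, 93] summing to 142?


lo=0(12)+hi=5(93)=105
lo=1(16)+hi=5(93)=109
lo=2(42)+hi=5(93)=135
lo=3(49)+hi=5(93)=142

Yes: 49+93=142


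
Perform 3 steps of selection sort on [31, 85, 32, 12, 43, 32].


Initial: [31, 85, 32, 12, 43, 32]
Step 1: min=12 at 3
  Swap: [12, 85, 32, 31, 43, 32]
Step 2: min=31 at 3
  Swap: [12, 31, 32, 85, 43, 32]
Step 3: min=32 at 2
  Swap: [12, 31, 32, 85, 43, 32]

After 3 steps: [12, 31, 32, 85, 43, 32]


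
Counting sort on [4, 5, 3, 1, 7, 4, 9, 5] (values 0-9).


Input: [4, 5, 3, 1, 7, 4, 9, 5]
Counts: [0, 1, 0, 1, 2, 2, 0, 1, 0, 1]

Sorted: [1, 3, 4, 4, 5, 5, 7, 9]


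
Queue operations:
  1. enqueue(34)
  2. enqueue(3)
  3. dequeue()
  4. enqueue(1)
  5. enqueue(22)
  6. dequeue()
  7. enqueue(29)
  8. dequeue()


enqueue(34) -> [34]
enqueue(3) -> [34, 3]
dequeue()->34, [3]
enqueue(1) -> [3, 1]
enqueue(22) -> [3, 1, 22]
dequeue()->3, [1, 22]
enqueue(29) -> [1, 22, 29]
dequeue()->1, [22, 29]

Final queue: [22, 29]


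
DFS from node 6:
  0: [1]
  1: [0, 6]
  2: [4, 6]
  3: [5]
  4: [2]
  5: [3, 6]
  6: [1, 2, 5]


Visit 6, push [5, 2, 1]
Visit 1, push [0]
Visit 0, push []
Visit 2, push [4]
Visit 4, push []
Visit 5, push [3]
Visit 3, push []

DFS order: [6, 1, 0, 2, 4, 5, 3]


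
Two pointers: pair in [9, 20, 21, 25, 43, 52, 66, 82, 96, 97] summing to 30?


lo=0(9)+hi=9(97)=106
lo=0(9)+hi=8(96)=105
lo=0(9)+hi=7(82)=91
lo=0(9)+hi=6(66)=75
lo=0(9)+hi=5(52)=61
lo=0(9)+hi=4(43)=52
lo=0(9)+hi=3(25)=34
lo=0(9)+hi=2(21)=30

Yes: 9+21=30


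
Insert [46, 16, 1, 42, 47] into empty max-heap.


Insert 46: [46]
Insert 16: [46, 16]
Insert 1: [46, 16, 1]
Insert 42: [46, 42, 1, 16]
Insert 47: [47, 46, 1, 16, 42]

Final heap: [47, 46, 1, 16, 42]


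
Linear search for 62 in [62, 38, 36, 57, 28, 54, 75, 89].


i=0: 62==62 found!

Found at 0, 1 comps


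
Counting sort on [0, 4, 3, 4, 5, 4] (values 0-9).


Input: [0, 4, 3, 4, 5, 4]
Counts: [1, 0, 0, 1, 3, 1, 0, 0, 0, 0]

Sorted: [0, 3, 4, 4, 4, 5]


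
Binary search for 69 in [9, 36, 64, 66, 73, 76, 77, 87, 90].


Step 1: lo=0, hi=8, mid=4, val=73
Step 2: lo=0, hi=3, mid=1, val=36
Step 3: lo=2, hi=3, mid=2, val=64
Step 4: lo=3, hi=3, mid=3, val=66

Not found


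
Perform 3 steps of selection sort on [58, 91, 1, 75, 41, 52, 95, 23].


Initial: [58, 91, 1, 75, 41, 52, 95, 23]
Step 1: min=1 at 2
  Swap: [1, 91, 58, 75, 41, 52, 95, 23]
Step 2: min=23 at 7
  Swap: [1, 23, 58, 75, 41, 52, 95, 91]
Step 3: min=41 at 4
  Swap: [1, 23, 41, 75, 58, 52, 95, 91]

After 3 steps: [1, 23, 41, 75, 58, 52, 95, 91]


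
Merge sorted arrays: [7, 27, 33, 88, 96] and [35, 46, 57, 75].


Take 7 from A
Take 27 from A
Take 33 from A
Take 35 from B
Take 46 from B
Take 57 from B
Take 75 from B

Merged: [7, 27, 33, 35, 46, 57, 75, 88, 96]


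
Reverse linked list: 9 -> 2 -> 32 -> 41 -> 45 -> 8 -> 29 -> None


Step 1: curr=9, set curr.next=prev(None) | reversed so far: 9
Step 2: curr=2, set curr.next=prev(9) | reversed so far: 2 -> 9
Step 3: curr=32, set curr.next=prev(2) | reversed so far: 32 -> 2 -> 9
Step 4: curr=41, set curr.next=prev(32) | reversed so far: 41 -> 32 -> 2 -> 9
Step 5: curr=45, set curr.next=prev(41) | reversed so far: 45 -> 41 -> 32 -> 2 -> 9
Step 6: curr=8, set curr.next=prev(45) | reversed so far: 8 -> 45 -> 41 -> 32 -> 2 -> 9
Step 7: curr=29, set curr.next=prev(8) | reversed so far: 29 -> 8 -> 45 -> 41 -> 32 -> 2 -> 9

29 -> 8 -> 45 -> 41 -> 32 -> 2 -> 9 -> None


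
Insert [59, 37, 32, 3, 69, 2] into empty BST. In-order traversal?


Insert 59: root
Insert 37: L from 59
Insert 32: L from 59 -> L from 37
Insert 3: L from 59 -> L from 37 -> L from 32
Insert 69: R from 59
Insert 2: L from 59 -> L from 37 -> L from 32 -> L from 3

In-order: [2, 3, 32, 37, 59, 69]


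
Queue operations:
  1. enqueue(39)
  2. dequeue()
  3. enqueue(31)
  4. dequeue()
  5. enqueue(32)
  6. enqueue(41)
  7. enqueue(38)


enqueue(39) -> [39]
dequeue()->39, []
enqueue(31) -> [31]
dequeue()->31, []
enqueue(32) -> [32]
enqueue(41) -> [32, 41]
enqueue(38) -> [32, 41, 38]

Final queue: [32, 41, 38]


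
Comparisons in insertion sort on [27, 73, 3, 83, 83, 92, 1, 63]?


Algorithm: insertion sort
Input: [27, 73, 3, 83, 83, 92, 1, 63]
Sorted: [1, 3, 27, 63, 73, 83, 83, 92]

17


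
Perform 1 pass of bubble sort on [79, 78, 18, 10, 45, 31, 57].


Initial: [79, 78, 18, 10, 45, 31, 57]
Pass 1: [78, 18, 10, 45, 31, 57, 79] (6 swaps)

After 1 pass: [78, 18, 10, 45, 31, 57, 79]


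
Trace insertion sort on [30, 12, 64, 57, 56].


Initial: [30, 12, 64, 57, 56]
Insert 12: [12, 30, 64, 57, 56]
Insert 64: [12, 30, 64, 57, 56]
Insert 57: [12, 30, 57, 64, 56]
Insert 56: [12, 30, 56, 57, 64]

Sorted: [12, 30, 56, 57, 64]


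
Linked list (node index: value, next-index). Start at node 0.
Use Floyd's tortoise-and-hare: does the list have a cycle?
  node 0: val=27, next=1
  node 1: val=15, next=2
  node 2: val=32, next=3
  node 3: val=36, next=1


Floyd's tortoise (slow, +1) and hare (fast, +2):
  init: slow=0, fast=0
  step 1: slow=1, fast=2
  step 2: slow=2, fast=1
  step 3: slow=3, fast=3
  slow == fast at node 3: cycle detected

Cycle: yes


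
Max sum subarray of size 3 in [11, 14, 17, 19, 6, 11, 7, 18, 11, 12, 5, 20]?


[0:3]: 42
[1:4]: 50
[2:5]: 42
[3:6]: 36
[4:7]: 24
[5:8]: 36
[6:9]: 36
[7:10]: 41
[8:11]: 28
[9:12]: 37

Max: 50 at [1:4]


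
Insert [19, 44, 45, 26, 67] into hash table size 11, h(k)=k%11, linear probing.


Insert 19: h=8 -> slot 8
Insert 44: h=0 -> slot 0
Insert 45: h=1 -> slot 1
Insert 26: h=4 -> slot 4
Insert 67: h=1, 1 probes -> slot 2

Table: [44, 45, 67, None, 26, None, None, None, 19, None, None]


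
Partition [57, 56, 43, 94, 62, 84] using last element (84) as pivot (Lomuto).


Pivot: 84
  57 <= 84: advance i (no swap)
  56 <= 84: advance i (no swap)
  43 <= 84: advance i (no swap)
  62 <= 84: swap -> [57, 56, 43, 62, 94, 84]
Place pivot at 4: [57, 56, 43, 62, 84, 94]

Partitioned: [57, 56, 43, 62, 84, 94]


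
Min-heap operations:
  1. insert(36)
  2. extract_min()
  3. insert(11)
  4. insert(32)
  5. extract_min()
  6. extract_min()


insert(36) -> [36]
extract_min()->36, []
insert(11) -> [11]
insert(32) -> [11, 32]
extract_min()->11, [32]
extract_min()->32, []

Final heap: []


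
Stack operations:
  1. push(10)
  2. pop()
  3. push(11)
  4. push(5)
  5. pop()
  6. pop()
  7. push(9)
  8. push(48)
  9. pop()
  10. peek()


push(10) -> [10]
pop()->10, []
push(11) -> [11]
push(5) -> [11, 5]
pop()->5, [11]
pop()->11, []
push(9) -> [9]
push(48) -> [9, 48]
pop()->48, [9]
peek()->9

Final stack: [9]


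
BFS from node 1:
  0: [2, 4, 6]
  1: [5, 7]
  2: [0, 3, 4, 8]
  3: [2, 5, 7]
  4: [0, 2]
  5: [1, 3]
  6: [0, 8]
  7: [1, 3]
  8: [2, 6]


Visit 1, enqueue [5, 7]
Visit 5, enqueue [3]
Visit 7, enqueue []
Visit 3, enqueue [2]
Visit 2, enqueue [0, 4, 8]
Visit 0, enqueue [6]
Visit 4, enqueue []
Visit 8, enqueue []
Visit 6, enqueue []

BFS order: [1, 5, 7, 3, 2, 0, 4, 8, 6]


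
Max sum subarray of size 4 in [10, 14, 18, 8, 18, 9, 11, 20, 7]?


[0:4]: 50
[1:5]: 58
[2:6]: 53
[3:7]: 46
[4:8]: 58
[5:9]: 47

Max: 58 at [1:5]


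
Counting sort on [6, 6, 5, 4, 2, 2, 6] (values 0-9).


Input: [6, 6, 5, 4, 2, 2, 6]
Counts: [0, 0, 2, 0, 1, 1, 3, 0, 0, 0]

Sorted: [2, 2, 4, 5, 6, 6, 6]


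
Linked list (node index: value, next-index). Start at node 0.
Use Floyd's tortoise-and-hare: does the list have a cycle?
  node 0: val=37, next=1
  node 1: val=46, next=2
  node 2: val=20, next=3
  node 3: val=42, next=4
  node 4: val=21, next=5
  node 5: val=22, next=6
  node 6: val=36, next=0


Floyd's tortoise (slow, +1) and hare (fast, +2):
  init: slow=0, fast=0
  step 1: slow=1, fast=2
  step 2: slow=2, fast=4
  step 3: slow=3, fast=6
  step 4: slow=4, fast=1
  step 5: slow=5, fast=3
  step 6: slow=6, fast=5
  step 7: slow=0, fast=0
  slow == fast at node 0: cycle detected

Cycle: yes


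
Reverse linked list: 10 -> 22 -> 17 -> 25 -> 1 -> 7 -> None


Step 1: curr=10, set curr.next=prev(None) | reversed so far: 10
Step 2: curr=22, set curr.next=prev(10) | reversed so far: 22 -> 10
Step 3: curr=17, set curr.next=prev(22) | reversed so far: 17 -> 22 -> 10
Step 4: curr=25, set curr.next=prev(17) | reversed so far: 25 -> 17 -> 22 -> 10
Step 5: curr=1, set curr.next=prev(25) | reversed so far: 1 -> 25 -> 17 -> 22 -> 10
Step 6: curr=7, set curr.next=prev(1) | reversed so far: 7 -> 1 -> 25 -> 17 -> 22 -> 10

7 -> 1 -> 25 -> 17 -> 22 -> 10 -> None


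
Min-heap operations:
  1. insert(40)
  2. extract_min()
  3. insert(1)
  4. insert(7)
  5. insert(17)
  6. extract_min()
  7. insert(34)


insert(40) -> [40]
extract_min()->40, []
insert(1) -> [1]
insert(7) -> [1, 7]
insert(17) -> [1, 7, 17]
extract_min()->1, [7, 17]
insert(34) -> [7, 17, 34]

Final heap: [7, 17, 34]


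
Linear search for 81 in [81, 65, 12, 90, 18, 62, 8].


i=0: 81==81 found!

Found at 0, 1 comps


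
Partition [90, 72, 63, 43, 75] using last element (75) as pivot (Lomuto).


Pivot: 75
  72 <= 75: swap -> [72, 90, 63, 43, 75]
  63 <= 75: swap -> [72, 63, 90, 43, 75]
  43 <= 75: swap -> [72, 63, 43, 90, 75]
Place pivot at 3: [72, 63, 43, 75, 90]

Partitioned: [72, 63, 43, 75, 90]


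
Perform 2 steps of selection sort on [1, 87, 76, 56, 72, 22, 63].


Initial: [1, 87, 76, 56, 72, 22, 63]
Step 1: min=1 at 0
  Swap: [1, 87, 76, 56, 72, 22, 63]
Step 2: min=22 at 5
  Swap: [1, 22, 76, 56, 72, 87, 63]

After 2 steps: [1, 22, 76, 56, 72, 87, 63]


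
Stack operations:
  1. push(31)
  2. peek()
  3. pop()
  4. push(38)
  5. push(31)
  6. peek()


push(31) -> [31]
peek()->31
pop()->31, []
push(38) -> [38]
push(31) -> [38, 31]
peek()->31

Final stack: [38, 31]


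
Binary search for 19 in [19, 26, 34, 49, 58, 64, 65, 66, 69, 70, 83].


Step 1: lo=0, hi=10, mid=5, val=64
Step 2: lo=0, hi=4, mid=2, val=34
Step 3: lo=0, hi=1, mid=0, val=19

Found at index 0


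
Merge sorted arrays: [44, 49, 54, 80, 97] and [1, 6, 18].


Take 1 from B
Take 6 from B
Take 18 from B

Merged: [1, 6, 18, 44, 49, 54, 80, 97]


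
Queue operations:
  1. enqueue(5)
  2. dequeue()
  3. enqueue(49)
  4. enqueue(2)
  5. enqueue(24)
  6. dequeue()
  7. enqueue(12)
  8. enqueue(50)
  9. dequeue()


enqueue(5) -> [5]
dequeue()->5, []
enqueue(49) -> [49]
enqueue(2) -> [49, 2]
enqueue(24) -> [49, 2, 24]
dequeue()->49, [2, 24]
enqueue(12) -> [2, 24, 12]
enqueue(50) -> [2, 24, 12, 50]
dequeue()->2, [24, 12, 50]

Final queue: [24, 12, 50]


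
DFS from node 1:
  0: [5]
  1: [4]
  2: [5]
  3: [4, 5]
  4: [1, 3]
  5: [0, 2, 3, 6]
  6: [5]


Visit 1, push [4]
Visit 4, push [3]
Visit 3, push [5]
Visit 5, push [6, 2, 0]
Visit 0, push []
Visit 2, push []
Visit 6, push []

DFS order: [1, 4, 3, 5, 0, 2, 6]


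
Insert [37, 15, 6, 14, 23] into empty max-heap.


Insert 37: [37]
Insert 15: [37, 15]
Insert 6: [37, 15, 6]
Insert 14: [37, 15, 6, 14]
Insert 23: [37, 23, 6, 14, 15]

Final heap: [37, 23, 6, 14, 15]


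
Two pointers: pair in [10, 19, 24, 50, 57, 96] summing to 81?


lo=0(10)+hi=5(96)=106
lo=0(10)+hi=4(57)=67
lo=1(19)+hi=4(57)=76
lo=2(24)+hi=4(57)=81

Yes: 24+57=81


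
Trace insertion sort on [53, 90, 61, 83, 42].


Initial: [53, 90, 61, 83, 42]
Insert 90: [53, 90, 61, 83, 42]
Insert 61: [53, 61, 90, 83, 42]
Insert 83: [53, 61, 83, 90, 42]
Insert 42: [42, 53, 61, 83, 90]

Sorted: [42, 53, 61, 83, 90]


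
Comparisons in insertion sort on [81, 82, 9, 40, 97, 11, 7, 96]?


Algorithm: insertion sort
Input: [81, 82, 9, 40, 97, 11, 7, 96]
Sorted: [7, 9, 11, 40, 81, 82, 96, 97]

20


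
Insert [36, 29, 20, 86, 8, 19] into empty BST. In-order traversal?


Insert 36: root
Insert 29: L from 36
Insert 20: L from 36 -> L from 29
Insert 86: R from 36
Insert 8: L from 36 -> L from 29 -> L from 20
Insert 19: L from 36 -> L from 29 -> L from 20 -> R from 8

In-order: [8, 19, 20, 29, 36, 86]


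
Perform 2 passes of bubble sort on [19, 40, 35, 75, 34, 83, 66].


Initial: [19, 40, 35, 75, 34, 83, 66]
Pass 1: [19, 35, 40, 34, 75, 66, 83] (3 swaps)
Pass 2: [19, 35, 34, 40, 66, 75, 83] (2 swaps)

After 2 passes: [19, 35, 34, 40, 66, 75, 83]


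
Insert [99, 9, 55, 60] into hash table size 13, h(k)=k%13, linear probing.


Insert 99: h=8 -> slot 8
Insert 9: h=9 -> slot 9
Insert 55: h=3 -> slot 3
Insert 60: h=8, 2 probes -> slot 10

Table: [None, None, None, 55, None, None, None, None, 99, 9, 60, None, None]


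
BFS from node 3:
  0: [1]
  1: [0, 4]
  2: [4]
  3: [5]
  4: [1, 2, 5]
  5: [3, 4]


Visit 3, enqueue [5]
Visit 5, enqueue [4]
Visit 4, enqueue [1, 2]
Visit 1, enqueue [0]
Visit 2, enqueue []
Visit 0, enqueue []

BFS order: [3, 5, 4, 1, 2, 0]


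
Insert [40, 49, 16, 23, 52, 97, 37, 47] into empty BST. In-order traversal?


Insert 40: root
Insert 49: R from 40
Insert 16: L from 40
Insert 23: L from 40 -> R from 16
Insert 52: R from 40 -> R from 49
Insert 97: R from 40 -> R from 49 -> R from 52
Insert 37: L from 40 -> R from 16 -> R from 23
Insert 47: R from 40 -> L from 49

In-order: [16, 23, 37, 40, 47, 49, 52, 97]


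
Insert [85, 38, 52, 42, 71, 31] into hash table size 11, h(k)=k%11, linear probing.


Insert 85: h=8 -> slot 8
Insert 38: h=5 -> slot 5
Insert 52: h=8, 1 probes -> slot 9
Insert 42: h=9, 1 probes -> slot 10
Insert 71: h=5, 1 probes -> slot 6
Insert 31: h=9, 2 probes -> slot 0

Table: [31, None, None, None, None, 38, 71, None, 85, 52, 42]


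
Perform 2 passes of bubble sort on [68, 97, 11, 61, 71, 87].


Initial: [68, 97, 11, 61, 71, 87]
Pass 1: [68, 11, 61, 71, 87, 97] (4 swaps)
Pass 2: [11, 61, 68, 71, 87, 97] (2 swaps)

After 2 passes: [11, 61, 68, 71, 87, 97]


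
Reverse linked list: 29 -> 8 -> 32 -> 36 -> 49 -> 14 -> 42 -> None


Step 1: curr=29, set curr.next=prev(None) | reversed so far: 29
Step 2: curr=8, set curr.next=prev(29) | reversed so far: 8 -> 29
Step 3: curr=32, set curr.next=prev(8) | reversed so far: 32 -> 8 -> 29
Step 4: curr=36, set curr.next=prev(32) | reversed so far: 36 -> 32 -> 8 -> 29
Step 5: curr=49, set curr.next=prev(36) | reversed so far: 49 -> 36 -> 32 -> 8 -> 29
Step 6: curr=14, set curr.next=prev(49) | reversed so far: 14 -> 49 -> 36 -> 32 -> 8 -> 29
Step 7: curr=42, set curr.next=prev(14) | reversed so far: 42 -> 14 -> 49 -> 36 -> 32 -> 8 -> 29

42 -> 14 -> 49 -> 36 -> 32 -> 8 -> 29 -> None


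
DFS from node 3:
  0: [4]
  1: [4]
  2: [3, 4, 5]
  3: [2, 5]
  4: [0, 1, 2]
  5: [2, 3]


Visit 3, push [5, 2]
Visit 2, push [5, 4]
Visit 4, push [1, 0]
Visit 0, push []
Visit 1, push []
Visit 5, push []

DFS order: [3, 2, 4, 0, 1, 5]


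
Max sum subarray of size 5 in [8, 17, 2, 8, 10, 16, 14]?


[0:5]: 45
[1:6]: 53
[2:7]: 50

Max: 53 at [1:6]


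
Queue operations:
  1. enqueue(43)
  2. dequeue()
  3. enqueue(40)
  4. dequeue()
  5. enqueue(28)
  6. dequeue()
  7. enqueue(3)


enqueue(43) -> [43]
dequeue()->43, []
enqueue(40) -> [40]
dequeue()->40, []
enqueue(28) -> [28]
dequeue()->28, []
enqueue(3) -> [3]

Final queue: [3]


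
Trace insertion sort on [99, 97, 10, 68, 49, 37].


Initial: [99, 97, 10, 68, 49, 37]
Insert 97: [97, 99, 10, 68, 49, 37]
Insert 10: [10, 97, 99, 68, 49, 37]
Insert 68: [10, 68, 97, 99, 49, 37]
Insert 49: [10, 49, 68, 97, 99, 37]
Insert 37: [10, 37, 49, 68, 97, 99]

Sorted: [10, 37, 49, 68, 97, 99]


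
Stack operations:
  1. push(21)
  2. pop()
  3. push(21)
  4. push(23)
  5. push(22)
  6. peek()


push(21) -> [21]
pop()->21, []
push(21) -> [21]
push(23) -> [21, 23]
push(22) -> [21, 23, 22]
peek()->22

Final stack: [21, 23, 22]


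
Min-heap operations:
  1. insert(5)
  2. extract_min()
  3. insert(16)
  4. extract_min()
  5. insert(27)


insert(5) -> [5]
extract_min()->5, []
insert(16) -> [16]
extract_min()->16, []
insert(27) -> [27]

Final heap: [27]


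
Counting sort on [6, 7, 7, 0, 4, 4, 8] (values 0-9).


Input: [6, 7, 7, 0, 4, 4, 8]
Counts: [1, 0, 0, 0, 2, 0, 1, 2, 1, 0]

Sorted: [0, 4, 4, 6, 7, 7, 8]


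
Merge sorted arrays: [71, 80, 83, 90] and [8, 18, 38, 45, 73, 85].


Take 8 from B
Take 18 from B
Take 38 from B
Take 45 from B
Take 71 from A
Take 73 from B
Take 80 from A
Take 83 from A
Take 85 from B

Merged: [8, 18, 38, 45, 71, 73, 80, 83, 85, 90]


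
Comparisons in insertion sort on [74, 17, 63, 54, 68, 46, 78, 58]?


Algorithm: insertion sort
Input: [74, 17, 63, 54, 68, 46, 78, 58]
Sorted: [17, 46, 54, 58, 63, 68, 74, 78]

19


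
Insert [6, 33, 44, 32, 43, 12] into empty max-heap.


Insert 6: [6]
Insert 33: [33, 6]
Insert 44: [44, 6, 33]
Insert 32: [44, 32, 33, 6]
Insert 43: [44, 43, 33, 6, 32]
Insert 12: [44, 43, 33, 6, 32, 12]

Final heap: [44, 43, 33, 6, 32, 12]


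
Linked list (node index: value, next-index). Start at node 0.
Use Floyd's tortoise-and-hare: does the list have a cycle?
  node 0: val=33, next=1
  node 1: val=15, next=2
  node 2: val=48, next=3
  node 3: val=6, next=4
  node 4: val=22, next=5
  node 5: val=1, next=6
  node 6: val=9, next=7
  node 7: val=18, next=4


Floyd's tortoise (slow, +1) and hare (fast, +2):
  init: slow=0, fast=0
  step 1: slow=1, fast=2
  step 2: slow=2, fast=4
  step 3: slow=3, fast=6
  step 4: slow=4, fast=4
  slow == fast at node 4: cycle detected

Cycle: yes


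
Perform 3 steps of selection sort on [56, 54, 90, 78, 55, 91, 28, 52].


Initial: [56, 54, 90, 78, 55, 91, 28, 52]
Step 1: min=28 at 6
  Swap: [28, 54, 90, 78, 55, 91, 56, 52]
Step 2: min=52 at 7
  Swap: [28, 52, 90, 78, 55, 91, 56, 54]
Step 3: min=54 at 7
  Swap: [28, 52, 54, 78, 55, 91, 56, 90]

After 3 steps: [28, 52, 54, 78, 55, 91, 56, 90]
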